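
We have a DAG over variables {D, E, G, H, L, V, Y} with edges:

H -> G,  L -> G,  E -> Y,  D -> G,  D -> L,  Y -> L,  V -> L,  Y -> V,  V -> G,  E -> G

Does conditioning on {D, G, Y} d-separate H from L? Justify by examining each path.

There are 6 undirected paths between H and L; checking each against the conditioning set {D, G, Y}:
Path 1: H → G ← E → Y → L
  Y is a chain here and Y is conditioned on, so the path is blocked at Y.
Path 2: H → G ← E → Y → V → L
  Y is a chain here and Y is conditioned on, so the path is blocked at Y.
Path 3: H → G ← L
  G is a collider and G is conditioned on, which opens it — no node blocks this path, so it is active.
Path 4: H → G ← V ← Y → L
  Y is a fork here and Y is conditioned on, so the path is blocked at Y.
Path 5: H → G ← V → L
  G is a collider and G is conditioned on, which opens it; V is a fork and V is not conditioned on — no node blocks this path, so it is active.
Path 6: H → G ← D → L
  D is a fork here and D is conditioned on, so the path is blocked at D.
Because an active path exists, H and L are not d-separated.

No — H and L are not d-separated given {D, G, Y}.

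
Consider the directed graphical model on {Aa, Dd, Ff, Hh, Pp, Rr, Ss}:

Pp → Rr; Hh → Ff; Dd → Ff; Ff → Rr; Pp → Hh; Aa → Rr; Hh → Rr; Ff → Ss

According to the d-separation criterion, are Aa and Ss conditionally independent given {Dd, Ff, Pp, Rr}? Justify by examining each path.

Enumerating the 3 paths from Aa to Ss and testing each for blocking by {Dd, Ff, Pp, Rr}:
Path 1: Aa → Rr ← Ff → Ss
  Ff is a fork here and Ff is conditioned on, so the path is blocked at Ff.
Path 2: Aa → Rr ← Pp → Hh → Ff → Ss
  Pp is a fork here and Pp is conditioned on, so the path is blocked at Pp.
Path 3: Aa → Rr ← Hh → Ff → Ss
  Ff is a chain here and Ff is conditioned on, so the path is blocked at Ff.
Since every path is blocked, d-separation holds.

Yes — Aa and Ss are d-separated given {Dd, Ff, Pp, Rr}.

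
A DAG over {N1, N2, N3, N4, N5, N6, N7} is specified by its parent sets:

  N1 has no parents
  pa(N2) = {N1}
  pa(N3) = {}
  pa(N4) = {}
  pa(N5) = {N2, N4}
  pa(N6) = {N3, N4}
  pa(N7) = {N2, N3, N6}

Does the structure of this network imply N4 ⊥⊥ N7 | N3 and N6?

Yes

Enumerating the 3 paths from N4 to N7 and testing each for blocking by {N3, N6}:
Path 1: N4 → N5 ← N2 → N7
  N5 is a collider here and neither N5 nor any of its descendants is conditioned on, so the collider stays closed — the path is blocked at N5.
Path 2: N4 → N6 → N7
  N6 is a chain here and N6 is conditioned on, so the path is blocked at N6.
Path 3: N4 → N6 ← N3 → N7
  N3 is a fork here and N3 is conditioned on, so the path is blocked at N3.
Since every path is blocked, d-separation holds.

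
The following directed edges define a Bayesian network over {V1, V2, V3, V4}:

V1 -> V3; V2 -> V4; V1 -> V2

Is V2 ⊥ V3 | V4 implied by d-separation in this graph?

No

Only one path connects V2 and V3:
Path 1: V2 ← V1 → V3
  V1 is a fork and V1 is not conditioned on — no node blocks this path, so it is active.
Because an active path exists, V2 and V3 are not d-separated.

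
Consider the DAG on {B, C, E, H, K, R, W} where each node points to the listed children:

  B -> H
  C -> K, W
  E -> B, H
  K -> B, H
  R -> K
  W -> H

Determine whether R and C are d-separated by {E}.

Enumerating the 4 paths from R to C and testing each for blocking by {E}:
Path 1: R → K ← C
  K is a collider here and neither K nor any of its descendants is conditioned on, so the collider stays closed — the path is blocked at K.
Path 2: R → K → H ← W ← C
  H is a collider here and neither H nor any of its descendants is conditioned on, so the collider stays closed — the path is blocked at H.
Path 3: R → K → B → H ← W ← C
  H is a collider here and neither H nor any of its descendants is conditioned on, so the collider stays closed — the path is blocked at H.
Path 4: R → K → B ← E → H ← W ← C
  B is a collider here and neither B nor any of its descendants is conditioned on, so the collider stays closed — the path is blocked at B.
Since every path is blocked, d-separation holds.

Yes — R and C are d-separated given {E}.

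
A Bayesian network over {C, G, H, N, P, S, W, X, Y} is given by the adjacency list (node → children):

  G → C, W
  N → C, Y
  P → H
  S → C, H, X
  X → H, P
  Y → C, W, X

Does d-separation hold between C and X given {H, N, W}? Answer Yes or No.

There are 6 undirected paths between C and X; checking each against the conditioning set {H, N, W}:
  1. C ← G → W ← Y → X — G:fork[open]; W:collider[open]; Y:fork[open] ⇒ active
  2. C ← N → Y → X — N:fork[blocks]; Y:chain[open] ⇒ blocked
  3. C ← S → H ← X — S:fork[open]; H:collider[open] ⇒ active
  4. C ← S → H ← P ← X — S:fork[open]; H:collider[open]; P:chain[open] ⇒ active
  5. C ← S → X — S:fork[open] ⇒ active
  6. C ← Y → X — Y:fork[open] ⇒ active
Since the path C ← G → W ← Y → X is active, C and X are not d-separated given {H, N, W}.

No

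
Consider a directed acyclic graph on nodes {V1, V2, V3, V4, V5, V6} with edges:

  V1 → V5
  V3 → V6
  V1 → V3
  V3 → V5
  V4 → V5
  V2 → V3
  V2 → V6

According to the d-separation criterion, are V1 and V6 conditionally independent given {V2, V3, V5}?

Yes — V1 and V6 are d-separated given {V2, V3, V5}.

We examine all 4 paths between V1 and V6:
  1. V1 → V3 ← V2 → V6 — V3:collider[open]; V2:fork[blocks] ⇒ blocked
  2. V1 → V3 → V6 — V3:chain[blocks] ⇒ blocked
  3. V1 → V5 ← V3 ← V2 → V6 — V5:collider[open]; V3:chain[blocks]; V2:fork[blocks] ⇒ blocked
  4. V1 → V5 ← V3 → V6 — V5:collider[open]; V3:fork[blocks] ⇒ blocked
Every path is blocked, so V1 and V6 are d-separated given {V2, V3, V5}.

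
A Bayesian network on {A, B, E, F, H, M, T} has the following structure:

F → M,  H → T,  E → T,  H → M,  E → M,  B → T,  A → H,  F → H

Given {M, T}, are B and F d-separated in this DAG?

No

There are 4 undirected paths between B and F; checking each against the conditioning set {M, T}:
Path 1: B → T ← E → M ← H ← F
  T is a collider and T is conditioned on, which opens it; E is a fork and E is not conditioned on; M is a collider and M is conditioned on, which opens it; H is a chain and H is not conditioned on — no node blocks this path, so it is active.
Path 2: B → T ← E → M ← F
  T is a collider and T is conditioned on, which opens it; E is a fork and E is not conditioned on; M is a collider and M is conditioned on, which opens it — no node blocks this path, so it is active.
Path 3: B → T ← H ← F
  T is a collider and T is conditioned on, which opens it; H is a chain and H is not conditioned on — no node blocks this path, so it is active.
Path 4: B → T ← H → M ← F
  T is a collider and T is conditioned on, which opens it; H is a fork and H is not conditioned on; M is a collider and M is conditioned on, which opens it — no node blocks this path, so it is active.
Since the path B → T ← E → M ← H ← F is active, B and F are not d-separated given {M, T}.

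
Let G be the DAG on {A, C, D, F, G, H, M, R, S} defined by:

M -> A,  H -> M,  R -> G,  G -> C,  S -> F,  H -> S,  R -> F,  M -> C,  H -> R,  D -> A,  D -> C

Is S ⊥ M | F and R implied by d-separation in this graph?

No

We examine all 6 paths between S and M:
  1. S → F ← R ← H → M — F:collider[open]; R:chain[blocks]; H:fork[open] ⇒ blocked
  2. S → F ← R → G → C ← D → A ← M — F:collider[open]; R:fork[blocks]; G:chain[open]; C:collider[blocks]; D:fork[open]; A:collider[blocks] ⇒ blocked
  3. S → F ← R → G → C ← M — F:collider[open]; R:fork[blocks]; G:chain[open]; C:collider[blocks] ⇒ blocked
  4. S ← H → R → G → C ← D → A ← M — H:fork[open]; R:chain[blocks]; G:chain[open]; C:collider[blocks]; D:fork[open]; A:collider[blocks] ⇒ blocked
  5. S ← H → R → G → C ← M — H:fork[open]; R:chain[blocks]; G:chain[open]; C:collider[blocks] ⇒ blocked
  6. S ← H → M — H:fork[open] ⇒ active
Because an active path exists, S and M are not d-separated.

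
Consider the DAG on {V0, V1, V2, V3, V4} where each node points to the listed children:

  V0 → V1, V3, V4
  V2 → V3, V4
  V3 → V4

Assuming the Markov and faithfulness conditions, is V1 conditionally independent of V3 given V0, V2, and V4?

There are 3 undirected paths between V1 and V3; checking each against the conditioning set {V0, V2, V4}:
  1. V1 ← V0 → V4 ← V2 → V3 — V0:fork[blocks]; V4:collider[open]; V2:fork[blocks] ⇒ blocked
  2. V1 ← V0 → V4 ← V3 — V0:fork[blocks]; V4:collider[open] ⇒ blocked
  3. V1 ← V0 → V3 — V0:fork[blocks] ⇒ blocked
Every path is blocked, so V1 and V3 are d-separated given {V0, V2, V4}.

Yes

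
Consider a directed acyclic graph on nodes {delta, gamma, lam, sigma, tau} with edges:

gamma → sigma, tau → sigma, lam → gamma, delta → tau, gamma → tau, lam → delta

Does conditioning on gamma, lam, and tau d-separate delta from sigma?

Enumerating the 4 paths from delta to sigma and testing each for blocking by {gamma, lam, tau}:
Path 1: delta ← lam → gamma → sigma
  lam is a fork here and lam is conditioned on, so the path is blocked at lam.
Path 2: delta ← lam → gamma → tau → sigma
  lam is a fork here and lam is conditioned on, so the path is blocked at lam.
Path 3: delta → tau ← gamma → sigma
  gamma is a fork here and gamma is conditioned on, so the path is blocked at gamma.
Path 4: delta → tau → sigma
  tau is a chain here and tau is conditioned on, so the path is blocked at tau.
All paths are blocked; delta ⊥ sigma | {gamma, lam, tau} holds.

Yes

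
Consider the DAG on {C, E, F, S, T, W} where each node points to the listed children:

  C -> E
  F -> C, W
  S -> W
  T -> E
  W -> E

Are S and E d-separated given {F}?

2 paths connect S and E; each must be blocked for d-separation to hold:
Path 1: S → W → E
  W is a chain and W is not conditioned on — no node blocks this path, so it is active.
Path 2: S → W ← F → C → E
  W is a collider here and neither W nor any of its descendants is conditioned on, so the collider stays closed — the path is blocked at W.
Because an active path exists, S and E are not d-separated.

No — S and E are not d-separated given {F}.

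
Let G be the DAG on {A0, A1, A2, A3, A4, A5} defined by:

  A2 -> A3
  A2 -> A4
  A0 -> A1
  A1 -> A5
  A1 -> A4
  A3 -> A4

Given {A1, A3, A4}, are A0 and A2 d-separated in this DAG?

Yes

There are 2 undirected paths between A0 and A2; checking each against the conditioning set {A1, A3, A4}:
Path 1: A0 → A1 → A4 ← A2
  A1 is a chain here and A1 is conditioned on, so the path is blocked at A1.
Path 2: A0 → A1 → A4 ← A3 ← A2
  A1 is a chain here and A1 is conditioned on, so the path is blocked at A1.
Every path is blocked, so A0 and A2 are d-separated given {A1, A3, A4}.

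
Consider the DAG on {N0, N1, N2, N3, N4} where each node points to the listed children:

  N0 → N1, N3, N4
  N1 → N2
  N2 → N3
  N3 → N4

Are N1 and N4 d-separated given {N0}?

No

We examine all 4 paths between N1 and N4:
  1. N1 → N2 → N3 ← N0 → N4 — N2:chain[open]; N3:collider[blocks]; N0:fork[blocks] ⇒ blocked
  2. N1 → N2 → N3 → N4 — N2:chain[open]; N3:chain[open] ⇒ active
  3. N1 ← N0 → N3 → N4 — N0:fork[blocks]; N3:chain[open] ⇒ blocked
  4. N1 ← N0 → N4 — N0:fork[blocks] ⇒ blocked
Since the path N1 → N2 → N3 → N4 is active, N1 and N4 are not d-separated given {N0}.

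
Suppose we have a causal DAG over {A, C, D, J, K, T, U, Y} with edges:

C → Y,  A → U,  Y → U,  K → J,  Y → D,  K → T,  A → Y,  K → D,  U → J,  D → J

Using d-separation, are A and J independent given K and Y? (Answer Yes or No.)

No

6 paths connect A and J; each must be blocked for d-separation to hold:
  1. A → U → J — U:chain[open] ⇒ active
  2. A → U ← Y → D → J — U:collider[blocks]; Y:fork[blocks]; D:chain[open] ⇒ blocked
  3. A → U ← Y → D ← K → J — U:collider[blocks]; Y:fork[blocks]; D:collider[blocks]; K:fork[blocks] ⇒ blocked
  4. A → Y → U → J — Y:chain[blocks]; U:chain[open] ⇒ blocked
  5. A → Y → D → J — Y:chain[blocks]; D:chain[open] ⇒ blocked
  6. A → Y → D ← K → J — Y:chain[blocks]; D:collider[blocks]; K:fork[blocks] ⇒ blocked
Because an active path exists, A and J are not d-separated.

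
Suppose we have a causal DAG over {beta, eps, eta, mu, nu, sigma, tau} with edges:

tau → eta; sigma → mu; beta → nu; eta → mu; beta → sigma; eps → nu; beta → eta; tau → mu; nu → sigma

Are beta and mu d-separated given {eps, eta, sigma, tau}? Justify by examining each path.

Yes

4 paths connect beta and mu; each must be blocked for d-separation to hold:
Path 1: beta → eta ← tau → mu
  tau is a fork here and tau is conditioned on, so the path is blocked at tau.
Path 2: beta → eta → mu
  eta is a chain here and eta is conditioned on, so the path is blocked at eta.
Path 3: beta → sigma → mu
  sigma is a chain here and sigma is conditioned on, so the path is blocked at sigma.
Path 4: beta → nu → sigma → mu
  sigma is a chain here and sigma is conditioned on, so the path is blocked at sigma.
All paths are blocked; beta ⊥ mu | {eps, eta, sigma, tau} holds.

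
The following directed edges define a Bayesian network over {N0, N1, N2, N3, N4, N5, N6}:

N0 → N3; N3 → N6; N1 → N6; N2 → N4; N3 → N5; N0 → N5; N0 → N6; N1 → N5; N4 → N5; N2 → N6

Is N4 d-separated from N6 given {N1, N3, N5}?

No — N4 and N6 are not d-separated given {N1, N3, N5}.

We examine all 6 paths between N4 and N6:
Path 1: N4 → N5 ← N0 → N3 → N6
  N3 is a chain here and N3 is conditioned on, so the path is blocked at N3.
Path 2: N4 → N5 ← N0 → N6
  N5 is a collider and N5 is conditioned on, which opens it; N0 is a fork and N0 is not conditioned on — no node blocks this path, so it is active.
Path 3: N4 → N5 ← N3 ← N0 → N6
  N3 is a chain here and N3 is conditioned on, so the path is blocked at N3.
Path 4: N4 → N5 ← N3 → N6
  N3 is a fork here and N3 is conditioned on, so the path is blocked at N3.
Path 5: N4 → N5 ← N1 → N6
  N1 is a fork here and N1 is conditioned on, so the path is blocked at N1.
Path 6: N4 ← N2 → N6
  N2 is a fork and N2 is not conditioned on — no node blocks this path, so it is active.
At least one path is unblocked, so d-separation fails.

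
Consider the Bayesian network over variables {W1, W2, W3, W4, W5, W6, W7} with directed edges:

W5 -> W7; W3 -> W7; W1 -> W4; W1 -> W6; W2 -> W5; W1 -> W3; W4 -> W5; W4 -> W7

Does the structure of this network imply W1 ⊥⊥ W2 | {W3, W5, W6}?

4 paths connect W1 and W2; each must be blocked for d-separation to hold:
  1. W1 → W3 → W7 ← W5 ← W2 — W3:chain[blocks]; W7:collider[blocks]; W5:chain[blocks] ⇒ blocked
  2. W1 → W3 → W7 ← W4 → W5 ← W2 — W3:chain[blocks]; W7:collider[blocks]; W4:fork[open]; W5:collider[open] ⇒ blocked
  3. W1 → W4 → W7 ← W5 ← W2 — W4:chain[open]; W7:collider[blocks]; W5:chain[blocks] ⇒ blocked
  4. W1 → W4 → W5 ← W2 — W4:chain[open]; W5:collider[open] ⇒ active
Since the path W1 → W4 → W5 ← W2 is active, W1 and W2 are not d-separated given {W3, W5, W6}.

No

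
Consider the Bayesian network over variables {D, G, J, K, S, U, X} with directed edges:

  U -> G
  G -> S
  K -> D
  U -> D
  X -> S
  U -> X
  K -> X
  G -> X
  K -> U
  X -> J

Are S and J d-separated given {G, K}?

There are 5 undirected paths between S and J; checking each against the conditioning set {G, K}:
Path 1: S ← G → X → J
  G is a fork here and G is conditioned on, so the path is blocked at G.
Path 2: S ← G ← U → X → J
  G is a chain here and G is conditioned on, so the path is blocked at G.
Path 3: S ← G ← U → D ← K → X → J
  G is a chain here and G is conditioned on, so the path is blocked at G.
Path 4: S ← G ← U ← K → X → J
  G is a chain here and G is conditioned on, so the path is blocked at G.
Path 5: S ← X → J
  X is a fork and X is not conditioned on — no node blocks this path, so it is active.
At least one path is unblocked, so d-separation fails.

No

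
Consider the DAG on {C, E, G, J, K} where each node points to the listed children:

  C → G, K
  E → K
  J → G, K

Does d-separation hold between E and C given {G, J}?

Yes — E and C are d-separated given {G, J}.

We examine all 2 paths between E and C:
Path 1: E → K ← C
  K is a collider here and neither K nor any of its descendants is conditioned on, so the collider stays closed — the path is blocked at K.
Path 2: E → K ← J → G ← C
  K is a collider here and neither K nor any of its descendants is conditioned on, so the collider stays closed — the path is blocked at K.
Every path is blocked, so E and C are d-separated given {G, J}.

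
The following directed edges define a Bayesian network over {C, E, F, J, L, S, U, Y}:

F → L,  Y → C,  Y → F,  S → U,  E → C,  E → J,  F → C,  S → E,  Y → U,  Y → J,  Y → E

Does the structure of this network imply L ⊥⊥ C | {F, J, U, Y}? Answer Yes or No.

Yes

Enumerating the 5 paths from L to C and testing each for blocking by {F, J, U, Y}:
Path 1: L ← F → C
  F is a fork here and F is conditioned on, so the path is blocked at F.
Path 2: L ← F ← Y → J ← E → C
  F is a chain here and F is conditioned on, so the path is blocked at F.
Path 3: L ← F ← Y → C
  F is a chain here and F is conditioned on, so the path is blocked at F.
Path 4: L ← F ← Y → E → C
  F is a chain here and F is conditioned on, so the path is blocked at F.
Path 5: L ← F ← Y → U ← S → E → C
  F is a chain here and F is conditioned on, so the path is blocked at F.
Since every path is blocked, d-separation holds.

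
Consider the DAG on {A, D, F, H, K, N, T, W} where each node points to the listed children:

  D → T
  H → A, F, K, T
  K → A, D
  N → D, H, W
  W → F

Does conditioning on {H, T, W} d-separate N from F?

Yes — N and F are d-separated given {H, T, W}.

There are 5 undirected paths between N and F; checking each against the conditioning set {H, T, W}:
  1. N → H → F — H:chain[blocks] ⇒ blocked
  2. N → D ← K ← H → F — D:collider[open]; K:chain[open]; H:fork[blocks] ⇒ blocked
  3. N → D ← K → A ← H → F — D:collider[open]; K:fork[open]; A:collider[blocks]; H:fork[blocks] ⇒ blocked
  4. N → D → T ← H → F — D:chain[open]; T:collider[open]; H:fork[blocks] ⇒ blocked
  5. N → W → F — W:chain[blocks] ⇒ blocked
Since every path is blocked, d-separation holds.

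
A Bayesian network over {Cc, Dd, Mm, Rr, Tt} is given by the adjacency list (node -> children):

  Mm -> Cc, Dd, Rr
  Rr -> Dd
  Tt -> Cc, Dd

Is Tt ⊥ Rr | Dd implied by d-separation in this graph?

There are 4 undirected paths between Tt and Rr; checking each against the conditioning set {Dd}:
  1. Tt → Cc ← Mm → Rr — Cc:collider[blocks]; Mm:fork[open] ⇒ blocked
  2. Tt → Cc ← Mm → Dd ← Rr — Cc:collider[blocks]; Mm:fork[open]; Dd:collider[open] ⇒ blocked
  3. Tt → Dd ← Mm → Rr — Dd:collider[open]; Mm:fork[open] ⇒ active
  4. Tt → Dd ← Rr — Dd:collider[open] ⇒ active
Because an active path exists, Tt and Rr are not d-separated.

No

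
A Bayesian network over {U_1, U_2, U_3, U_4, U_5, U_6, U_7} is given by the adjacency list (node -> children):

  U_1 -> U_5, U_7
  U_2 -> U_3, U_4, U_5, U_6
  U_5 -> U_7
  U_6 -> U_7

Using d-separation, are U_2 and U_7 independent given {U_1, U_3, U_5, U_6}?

Yes — U_2 and U_7 are d-separated given {U_1, U_3, U_5, U_6}.

3 paths connect U_2 and U_7; each must be blocked for d-separation to hold:
Path 1: U_2 → U_6 → U_7
  U_6 is a chain here and U_6 is conditioned on, so the path is blocked at U_6.
Path 2: U_2 → U_5 ← U_1 → U_7
  U_1 is a fork here and U_1 is conditioned on, so the path is blocked at U_1.
Path 3: U_2 → U_5 → U_7
  U_5 is a chain here and U_5 is conditioned on, so the path is blocked at U_5.
Since every path is blocked, d-separation holds.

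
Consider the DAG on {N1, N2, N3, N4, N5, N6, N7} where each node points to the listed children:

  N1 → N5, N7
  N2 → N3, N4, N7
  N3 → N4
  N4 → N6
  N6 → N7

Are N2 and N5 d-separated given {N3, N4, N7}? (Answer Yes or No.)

No

Enumerating the 3 paths from N2 to N5 and testing each for blocking by {N3, N4, N7}:
  1. N2 → N7 ← N1 → N5 — N7:collider[open]; N1:fork[open] ⇒ active
  2. N2 → N3 → N4 → N6 → N7 ← N1 → N5 — N3:chain[blocks]; N4:chain[blocks]; N6:chain[open]; N7:collider[open]; N1:fork[open] ⇒ blocked
  3. N2 → N4 → N6 → N7 ← N1 → N5 — N4:chain[blocks]; N6:chain[open]; N7:collider[open]; N1:fork[open] ⇒ blocked
Because an active path exists, N2 and N5 are not d-separated.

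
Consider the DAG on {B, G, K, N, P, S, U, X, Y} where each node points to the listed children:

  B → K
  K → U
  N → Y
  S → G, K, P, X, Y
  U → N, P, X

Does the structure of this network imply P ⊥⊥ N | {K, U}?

Yes

There are 6 undirected paths between P and N; checking each against the conditioning set {K, U}:
Path 1: P ← S → Y ← N
  Y is a collider here and neither Y nor any of its descendants is conditioned on, so the collider stays closed — the path is blocked at Y.
Path 2: P ← S → K → U → N
  K is a chain here and K is conditioned on, so the path is blocked at K.
Path 3: P ← S → X ← U → N
  X is a collider here and neither X nor any of its descendants is conditioned on, so the collider stays closed — the path is blocked at X.
Path 4: P ← U ← K ← S → Y ← N
  U is a chain here and U is conditioned on, so the path is blocked at U.
Path 5: P ← U → X ← S → Y ← N
  U is a fork here and U is conditioned on, so the path is blocked at U.
Path 6: P ← U → N
  U is a fork here and U is conditioned on, so the path is blocked at U.
All paths are blocked; P ⊥ N | {K, U} holds.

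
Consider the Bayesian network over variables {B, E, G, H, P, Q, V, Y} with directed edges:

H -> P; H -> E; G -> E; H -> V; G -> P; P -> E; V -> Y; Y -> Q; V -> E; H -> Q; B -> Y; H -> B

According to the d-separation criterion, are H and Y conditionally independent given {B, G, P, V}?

There are 6 undirected paths between H and Y; checking each against the conditioning set {B, G, P, V}:
Path 1: H → P ← G → E ← V → Y
  G is a fork here and G is conditioned on, so the path is blocked at G.
Path 2: H → P → E ← V → Y
  P is a chain here and P is conditioned on, so the path is blocked at P.
Path 3: H → Q ← Y
  Q is a collider here and neither Q nor any of its descendants is conditioned on, so the collider stays closed — the path is blocked at Q.
Path 4: H → V → Y
  V is a chain here and V is conditioned on, so the path is blocked at V.
Path 5: H → B → Y
  B is a chain here and B is conditioned on, so the path is blocked at B.
Path 6: H → E ← V → Y
  E is a collider here and neither E nor any of its descendants is conditioned on, so the collider stays closed — the path is blocked at E.
All paths are blocked; H ⊥ Y | {B, G, P, V} holds.

Yes — H and Y are d-separated given {B, G, P, V}.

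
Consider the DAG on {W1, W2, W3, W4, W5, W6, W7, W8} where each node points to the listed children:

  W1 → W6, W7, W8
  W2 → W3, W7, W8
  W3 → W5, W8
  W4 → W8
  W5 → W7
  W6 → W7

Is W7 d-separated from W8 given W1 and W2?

There are 6 undirected paths between W7 and W8; checking each against the conditioning set {W1, W2}:
Path 1: W7 ← W1 → W8
  W1 is a fork here and W1 is conditioned on, so the path is blocked at W1.
Path 2: W7 ← W5 ← W3 → W8
  W5 is a chain and W5 is not conditioned on; W3 is a fork and W3 is not conditioned on — no node blocks this path, so it is active.
Path 3: W7 ← W5 ← W3 ← W2 → W8
  W2 is a fork here and W2 is conditioned on, so the path is blocked at W2.
Path 4: W7 ← W2 → W8
  W2 is a fork here and W2 is conditioned on, so the path is blocked at W2.
Path 5: W7 ← W2 → W3 → W8
  W2 is a fork here and W2 is conditioned on, so the path is blocked at W2.
Path 6: W7 ← W6 ← W1 → W8
  W1 is a fork here and W1 is conditioned on, so the path is blocked at W1.
At least one path is unblocked, so d-separation fails.

No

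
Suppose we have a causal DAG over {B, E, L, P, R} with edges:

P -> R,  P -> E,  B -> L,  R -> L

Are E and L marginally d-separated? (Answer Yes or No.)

Only one path connects E and L:
Path 1: E ← P → R → L
  P is a fork and P is not conditioned on; R is a chain and R is not conditioned on — no node blocks this path, so it is active.
Because an active path exists, E and L are not d-separated.

No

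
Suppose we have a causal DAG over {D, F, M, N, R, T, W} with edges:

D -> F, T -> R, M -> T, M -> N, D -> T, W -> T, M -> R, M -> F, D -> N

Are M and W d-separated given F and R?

There are 4 undirected paths between M and W; checking each against the conditioning set {F, R}:
Path 1: M → N ← D → T ← W
  N is a collider here and neither N nor any of its descendants is conditioned on, so the collider stays closed — the path is blocked at N.
Path 2: M → R ← T ← W
  R is a collider and R is conditioned on, which opens it; T is a chain and T is not conditioned on — no node blocks this path, so it is active.
Path 3: M → T ← W
  T is a collider and its descendant R is conditioned on, which opens it — no node blocks this path, so it is active.
Path 4: M → F ← D → T ← W
  F is a collider and F is conditioned on, which opens it; D is a fork and D is not conditioned on; T is a collider and its descendant R is conditioned on, which opens it — no node blocks this path, so it is active.
Since the path M → R ← T ← W is active, M and W are not d-separated given {F, R}.

No — M and W are not d-separated given {F, R}.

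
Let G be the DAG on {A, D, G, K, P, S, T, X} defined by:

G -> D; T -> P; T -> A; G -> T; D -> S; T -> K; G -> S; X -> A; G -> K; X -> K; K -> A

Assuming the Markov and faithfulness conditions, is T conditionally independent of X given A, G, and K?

No — T and X are not d-separated given {A, G, K}.

There are 6 undirected paths between T and X; checking each against the conditioning set {A, G, K}:
Path 1: T → K ← X
  K is a collider and K is conditioned on, which opens it — no node blocks this path, so it is active.
Path 2: T → K → A ← X
  K is a chain here and K is conditioned on, so the path is blocked at K.
Path 3: T ← G → K ← X
  G is a fork here and G is conditioned on, so the path is blocked at G.
Path 4: T ← G → K → A ← X
  G is a fork here and G is conditioned on, so the path is blocked at G.
Path 5: T → A ← X
  A is a collider and A is conditioned on, which opens it — no node blocks this path, so it is active.
Path 6: T → A ← K ← X
  K is a chain here and K is conditioned on, so the path is blocked at K.
At least one path is unblocked, so d-separation fails.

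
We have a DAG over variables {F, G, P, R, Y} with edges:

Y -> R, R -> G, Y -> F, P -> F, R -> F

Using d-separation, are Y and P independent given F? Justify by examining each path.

No

There are 2 undirected paths between Y and P; checking each against the conditioning set {F}:
Path 1: Y → F ← P
  F is a collider and F is conditioned on, which opens it — no node blocks this path, so it is active.
Path 2: Y → R → F ← P
  R is a chain and R is not conditioned on; F is a collider and F is conditioned on, which opens it — no node blocks this path, so it is active.
Because an active path exists, Y and P are not d-separated.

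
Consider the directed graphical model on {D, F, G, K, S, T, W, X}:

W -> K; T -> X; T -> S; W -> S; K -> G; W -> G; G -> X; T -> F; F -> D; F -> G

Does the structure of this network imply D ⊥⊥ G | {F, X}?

Enumerating the 4 paths from D to G and testing each for blocking by {F, X}:
Path 1: D ← F ← T → S ← W → K → G
  F is a chain here and F is conditioned on, so the path is blocked at F.
Path 2: D ← F ← T → S ← W → G
  F is a chain here and F is conditioned on, so the path is blocked at F.
Path 3: D ← F ← T → X ← G
  F is a chain here and F is conditioned on, so the path is blocked at F.
Path 4: D ← F → G
  F is a fork here and F is conditioned on, so the path is blocked at F.
All paths are blocked; D ⊥ G | {F, X} holds.

Yes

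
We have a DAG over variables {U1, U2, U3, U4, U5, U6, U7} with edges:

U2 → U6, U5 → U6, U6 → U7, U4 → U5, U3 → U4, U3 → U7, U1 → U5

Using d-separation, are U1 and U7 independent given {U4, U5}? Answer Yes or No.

Yes

2 paths connect U1 and U7; each must be blocked for d-separation to hold:
Path 1: U1 → U5 ← U4 ← U3 → U7
  U4 is a chain here and U4 is conditioned on, so the path is blocked at U4.
Path 2: U1 → U5 → U6 → U7
  U5 is a chain here and U5 is conditioned on, so the path is blocked at U5.
Every path is blocked, so U1 and U7 are d-separated given {U4, U5}.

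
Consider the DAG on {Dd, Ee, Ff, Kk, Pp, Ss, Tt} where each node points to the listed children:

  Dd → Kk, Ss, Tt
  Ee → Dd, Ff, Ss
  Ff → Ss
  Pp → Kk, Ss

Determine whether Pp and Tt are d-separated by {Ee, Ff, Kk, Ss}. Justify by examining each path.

There are 4 undirected paths between Pp and Tt; checking each against the conditioning set {Ee, Ff, Kk, Ss}:
Path 1: Pp → Kk ← Dd → Tt
  Kk is a collider and Kk is conditioned on, which opens it; Dd is a fork and Dd is not conditioned on — no node blocks this path, so it is active.
Path 2: Pp → Ss ← Ff ← Ee → Dd → Tt
  Ff is a chain here and Ff is conditioned on, so the path is blocked at Ff.
Path 3: Pp → Ss ← Dd → Tt
  Ss is a collider and Ss is conditioned on, which opens it; Dd is a fork and Dd is not conditioned on — no node blocks this path, so it is active.
Path 4: Pp → Ss ← Ee → Dd → Tt
  Ee is a fork here and Ee is conditioned on, so the path is blocked at Ee.
Since the path Pp → Kk ← Dd → Tt is active, Pp and Tt are not d-separated given {Ee, Ff, Kk, Ss}.

No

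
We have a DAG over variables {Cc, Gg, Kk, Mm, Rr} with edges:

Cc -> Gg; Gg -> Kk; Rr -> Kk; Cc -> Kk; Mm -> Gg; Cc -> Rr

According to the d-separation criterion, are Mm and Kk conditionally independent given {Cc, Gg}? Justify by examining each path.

Yes

There are 3 undirected paths between Mm and Kk; checking each against the conditioning set {Cc, Gg}:
  1. Mm → Gg ← Cc → Rr → Kk — Gg:collider[open]; Cc:fork[blocks]; Rr:chain[open] ⇒ blocked
  2. Mm → Gg ← Cc → Kk — Gg:collider[open]; Cc:fork[blocks] ⇒ blocked
  3. Mm → Gg → Kk — Gg:chain[blocks] ⇒ blocked
All paths are blocked; Mm ⊥ Kk | {Cc, Gg} holds.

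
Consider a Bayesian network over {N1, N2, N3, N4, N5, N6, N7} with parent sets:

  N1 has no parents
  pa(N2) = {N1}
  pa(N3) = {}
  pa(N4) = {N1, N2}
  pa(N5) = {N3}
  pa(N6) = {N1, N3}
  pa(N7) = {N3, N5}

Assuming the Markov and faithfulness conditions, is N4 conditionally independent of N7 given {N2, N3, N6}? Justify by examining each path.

Yes — N4 and N7 are d-separated given {N2, N3, N6}.

There are 4 undirected paths between N4 and N7; checking each against the conditioning set {N2, N3, N6}:
Path 1: N4 ← N1 → N6 ← N3 → N5 → N7
  N3 is a fork here and N3 is conditioned on, so the path is blocked at N3.
Path 2: N4 ← N1 → N6 ← N3 → N7
  N3 is a fork here and N3 is conditioned on, so the path is blocked at N3.
Path 3: N4 ← N2 ← N1 → N6 ← N3 → N5 → N7
  N2 is a chain here and N2 is conditioned on, so the path is blocked at N2.
Path 4: N4 ← N2 ← N1 → N6 ← N3 → N7
  N2 is a chain here and N2 is conditioned on, so the path is blocked at N2.
Since every path is blocked, d-separation holds.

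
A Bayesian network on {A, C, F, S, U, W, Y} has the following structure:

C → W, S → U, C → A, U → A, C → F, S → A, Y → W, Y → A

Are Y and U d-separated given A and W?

No

There are 4 undirected paths between Y and U; checking each against the conditioning set {A, W}:
  1. Y → A ← S → U — A:collider[open]; S:fork[open] ⇒ active
  2. Y → A ← U — A:collider[open] ⇒ active
  3. Y → W ← C → A ← S → U — W:collider[open]; C:fork[open]; A:collider[open]; S:fork[open] ⇒ active
  4. Y → W ← C → A ← U — W:collider[open]; C:fork[open]; A:collider[open] ⇒ active
Since the path Y → A ← S → U is active, Y and U are not d-separated given {A, W}.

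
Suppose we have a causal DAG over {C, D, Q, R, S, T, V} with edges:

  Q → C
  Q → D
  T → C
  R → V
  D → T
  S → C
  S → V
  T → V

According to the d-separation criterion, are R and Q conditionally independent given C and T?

We examine all 4 paths between R and Q:
Path 1: R → V ← S → C ← T ← D ← Q
  V is a collider here and neither V nor any of its descendants is conditioned on, so the collider stays closed — the path is blocked at V.
Path 2: R → V ← S → C ← Q
  V is a collider here and neither V nor any of its descendants is conditioned on, so the collider stays closed — the path is blocked at V.
Path 3: R → V ← T → C ← Q
  V is a collider here and neither V nor any of its descendants is conditioned on, so the collider stays closed — the path is blocked at V.
Path 4: R → V ← T ← D ← Q
  V is a collider here and neither V nor any of its descendants is conditioned on, so the collider stays closed — the path is blocked at V.
Since every path is blocked, d-separation holds.

Yes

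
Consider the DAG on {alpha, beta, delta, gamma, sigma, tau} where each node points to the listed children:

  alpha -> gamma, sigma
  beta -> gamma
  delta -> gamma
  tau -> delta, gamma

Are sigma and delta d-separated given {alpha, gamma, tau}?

Enumerating the 2 paths from sigma to delta and testing each for blocking by {alpha, gamma, tau}:
  1. sigma ← alpha → gamma ← delta — alpha:fork[blocks]; gamma:collider[open] ⇒ blocked
  2. sigma ← alpha → gamma ← tau → delta — alpha:fork[blocks]; gamma:collider[open]; tau:fork[blocks] ⇒ blocked
Every path is blocked, so sigma and delta are d-separated given {alpha, gamma, tau}.

Yes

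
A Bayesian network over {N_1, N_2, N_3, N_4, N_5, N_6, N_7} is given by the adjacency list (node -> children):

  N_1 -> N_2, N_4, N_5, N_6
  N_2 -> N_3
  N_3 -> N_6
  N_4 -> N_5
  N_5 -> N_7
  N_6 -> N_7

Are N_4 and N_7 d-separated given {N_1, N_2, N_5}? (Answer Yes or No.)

Enumerating the 6 paths from N_4 to N_7 and testing each for blocking by {N_1, N_2, N_5}:
  1. N_4 → N_5 → N_7 — N_5:chain[blocks] ⇒ blocked
  2. N_4 → N_5 ← N_1 → N_6 → N_7 — N_5:collider[open]; N_1:fork[blocks]; N_6:chain[open] ⇒ blocked
  3. N_4 → N_5 ← N_1 → N_2 → N_3 → N_6 → N_7 — N_5:collider[open]; N_1:fork[blocks]; N_2:chain[blocks]; N_3:chain[open]; N_6:chain[open] ⇒ blocked
  4. N_4 ← N_1 → N_6 → N_7 — N_1:fork[blocks]; N_6:chain[open] ⇒ blocked
  5. N_4 ← N_1 → N_2 → N_3 → N_6 → N_7 — N_1:fork[blocks]; N_2:chain[blocks]; N_3:chain[open]; N_6:chain[open] ⇒ blocked
  6. N_4 ← N_1 → N_5 → N_7 — N_1:fork[blocks]; N_5:chain[blocks] ⇒ blocked
Every path is blocked, so N_4 and N_7 are d-separated given {N_1, N_2, N_5}.

Yes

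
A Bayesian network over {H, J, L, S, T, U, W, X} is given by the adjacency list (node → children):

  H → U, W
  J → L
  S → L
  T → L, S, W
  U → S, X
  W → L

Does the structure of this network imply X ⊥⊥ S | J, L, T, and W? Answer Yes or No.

No — X and S are not d-separated given {J, L, T, W}.

Enumerating the 5 paths from X to S and testing each for blocking by {J, L, T, W}:
Path 1: X ← U ← H → W ← T → L ← S
  T is a fork here and T is conditioned on, so the path is blocked at T.
Path 2: X ← U ← H → W ← T → S
  T is a fork here and T is conditioned on, so the path is blocked at T.
Path 3: X ← U ← H → W → L ← T → S
  W is a chain here and W is conditioned on, so the path is blocked at W.
Path 4: X ← U ← H → W → L ← S
  W is a chain here and W is conditioned on, so the path is blocked at W.
Path 5: X ← U → S
  U is a fork and U is not conditioned on — no node blocks this path, so it is active.
Because an active path exists, X and S are not d-separated.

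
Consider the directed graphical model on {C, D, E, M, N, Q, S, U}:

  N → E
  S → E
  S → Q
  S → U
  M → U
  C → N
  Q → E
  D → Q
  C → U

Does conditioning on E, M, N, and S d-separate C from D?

We examine all 4 paths between C and D:
Path 1: C → U ← S → Q ← D
  U is a collider here and neither U nor any of its descendants is conditioned on, so the collider stays closed — the path is blocked at U.
Path 2: C → U ← S → E ← Q ← D
  U is a collider here and neither U nor any of its descendants is conditioned on, so the collider stays closed — the path is blocked at U.
Path 3: C → N → E ← Q ← D
  N is a chain here and N is conditioned on, so the path is blocked at N.
Path 4: C → N → E ← S → Q ← D
  N is a chain here and N is conditioned on, so the path is blocked at N.
Since every path is blocked, d-separation holds.

Yes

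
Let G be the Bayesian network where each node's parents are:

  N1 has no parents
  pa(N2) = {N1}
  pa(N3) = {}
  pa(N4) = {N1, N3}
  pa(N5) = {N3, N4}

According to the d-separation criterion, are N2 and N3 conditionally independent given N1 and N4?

Yes — N2 and N3 are d-separated given {N1, N4}.

We examine all 2 paths between N2 and N3:
  1. N2 ← N1 → N4 ← N3 — N1:fork[blocks]; N4:collider[open] ⇒ blocked
  2. N2 ← N1 → N4 → N5 ← N3 — N1:fork[blocks]; N4:chain[blocks]; N5:collider[blocks] ⇒ blocked
Every path is blocked, so N2 and N3 are d-separated given {N1, N4}.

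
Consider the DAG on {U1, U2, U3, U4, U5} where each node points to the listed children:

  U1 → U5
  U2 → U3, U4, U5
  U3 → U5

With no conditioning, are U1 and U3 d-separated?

2 paths connect U1 and U3; each must be blocked for d-separation to hold:
Path 1: U1 → U5 ← U3
  U5 is a collider here and neither U5 nor any of its descendants is conditioned on, so the collider stays closed — the path is blocked at U5.
Path 2: U1 → U5 ← U2 → U3
  U5 is a collider here and neither U5 nor any of its descendants is conditioned on, so the collider stays closed — the path is blocked at U5.
All paths are blocked; U1 ⊥ U3 | ∅ holds.

Yes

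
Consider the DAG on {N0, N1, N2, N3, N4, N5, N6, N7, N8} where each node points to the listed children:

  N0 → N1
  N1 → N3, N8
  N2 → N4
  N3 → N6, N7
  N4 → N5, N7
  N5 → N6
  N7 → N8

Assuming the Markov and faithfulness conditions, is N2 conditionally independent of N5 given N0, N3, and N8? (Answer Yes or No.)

There are 3 undirected paths between N2 and N5; checking each against the conditioning set {N0, N3, N8}:
  1. N2 → N4 → N7 ← N3 → N6 ← N5 — N4:chain[open]; N7:collider[open]; N3:fork[blocks]; N6:collider[blocks] ⇒ blocked
  2. N2 → N4 → N7 → N8 ← N1 → N3 → N6 ← N5 — N4:chain[open]; N7:chain[open]; N8:collider[open]; N1:fork[open]; N3:chain[blocks]; N6:collider[blocks] ⇒ blocked
  3. N2 → N4 → N5 — N4:chain[open] ⇒ active
At least one path is unblocked, so d-separation fails.

No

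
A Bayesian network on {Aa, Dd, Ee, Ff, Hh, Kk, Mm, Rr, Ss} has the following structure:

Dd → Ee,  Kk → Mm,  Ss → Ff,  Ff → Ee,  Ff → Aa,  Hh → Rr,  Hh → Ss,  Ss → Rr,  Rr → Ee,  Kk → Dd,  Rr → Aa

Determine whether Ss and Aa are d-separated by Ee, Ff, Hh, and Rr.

We examine all 6 paths between Ss and Aa:
  1. Ss ← Hh → Rr → Aa — Hh:fork[blocks]; Rr:chain[blocks] ⇒ blocked
  2. Ss ← Hh → Rr → Ee ← Ff → Aa — Hh:fork[blocks]; Rr:chain[blocks]; Ee:collider[open]; Ff:fork[blocks] ⇒ blocked
  3. Ss → Ff → Aa — Ff:chain[blocks] ⇒ blocked
  4. Ss → Ff → Ee ← Rr → Aa — Ff:chain[blocks]; Ee:collider[open]; Rr:fork[blocks] ⇒ blocked
  5. Ss → Rr → Aa — Rr:chain[blocks] ⇒ blocked
  6. Ss → Rr → Ee ← Ff → Aa — Rr:chain[blocks]; Ee:collider[open]; Ff:fork[blocks] ⇒ blocked
Every path is blocked, so Ss and Aa are d-separated given {Ee, Ff, Hh, Rr}.

Yes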